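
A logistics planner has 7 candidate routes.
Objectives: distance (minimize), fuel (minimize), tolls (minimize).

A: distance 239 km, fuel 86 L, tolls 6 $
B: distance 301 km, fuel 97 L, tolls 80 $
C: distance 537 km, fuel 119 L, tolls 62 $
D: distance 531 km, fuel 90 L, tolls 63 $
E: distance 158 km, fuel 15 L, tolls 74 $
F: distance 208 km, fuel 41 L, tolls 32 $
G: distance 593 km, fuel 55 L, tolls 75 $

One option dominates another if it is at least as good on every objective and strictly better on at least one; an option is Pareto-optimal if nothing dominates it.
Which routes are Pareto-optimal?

A, E, F

A: not dominated (best tolls).
B: dominated by A (distance 239≤301, fuel 86≤97, tolls 6≤80).
C: dominated by A (distance 239≤537, fuel 86≤119, tolls 6≤62).
D: dominated by A (distance 239≤531, fuel 86≤90, tolls 6≤63).
E: not dominated (best distance).
F: not dominated.
G: dominated by E (distance 158≤593, fuel 15≤55, tolls 74≤75).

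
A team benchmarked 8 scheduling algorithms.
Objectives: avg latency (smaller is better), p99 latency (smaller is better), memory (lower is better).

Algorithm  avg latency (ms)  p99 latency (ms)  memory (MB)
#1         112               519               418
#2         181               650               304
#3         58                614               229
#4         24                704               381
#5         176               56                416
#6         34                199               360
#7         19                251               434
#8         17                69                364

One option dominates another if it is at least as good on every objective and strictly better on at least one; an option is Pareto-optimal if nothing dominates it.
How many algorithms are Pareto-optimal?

4

#1: dominated by #6 (avg latency 34≤112, p99 latency 199≤519, memory 360≤418).
#2: dominated by #3 (avg latency 58≤181, p99 latency 614≤650, memory 229≤304).
#3: not dominated (best memory).
#4: dominated by #8 (avg latency 17≤24, p99 latency 69≤704, memory 364≤381).
#5: not dominated (best p99 latency).
#6: not dominated.
#7: dominated by #8 (avg latency 17≤19, p99 latency 69≤251, memory 364≤434).
#8: not dominated (best avg latency).
Pareto-optimal: #3, #5, #6, #8 → 4.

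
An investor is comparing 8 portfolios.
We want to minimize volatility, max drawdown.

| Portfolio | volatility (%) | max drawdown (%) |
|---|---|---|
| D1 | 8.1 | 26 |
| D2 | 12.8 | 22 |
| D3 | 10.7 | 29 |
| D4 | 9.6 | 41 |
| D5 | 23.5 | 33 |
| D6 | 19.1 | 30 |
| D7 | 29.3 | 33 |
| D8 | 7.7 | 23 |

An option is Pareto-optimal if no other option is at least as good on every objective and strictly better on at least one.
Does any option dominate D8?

No

D1: worse on volatility (8.1 vs 7.7).
D2: worse on volatility (12.8 vs 7.7).
D3: worse on volatility (10.7 vs 7.7).
D4: worse on volatility (9.6 vs 7.7).
D5: worse on volatility (23.5 vs 7.7).
D6: worse on volatility (19.1 vs 7.7).
D7: worse on volatility (29.3 vs 7.7).
No option is at least as good as D8 on every objective and strictly better on one.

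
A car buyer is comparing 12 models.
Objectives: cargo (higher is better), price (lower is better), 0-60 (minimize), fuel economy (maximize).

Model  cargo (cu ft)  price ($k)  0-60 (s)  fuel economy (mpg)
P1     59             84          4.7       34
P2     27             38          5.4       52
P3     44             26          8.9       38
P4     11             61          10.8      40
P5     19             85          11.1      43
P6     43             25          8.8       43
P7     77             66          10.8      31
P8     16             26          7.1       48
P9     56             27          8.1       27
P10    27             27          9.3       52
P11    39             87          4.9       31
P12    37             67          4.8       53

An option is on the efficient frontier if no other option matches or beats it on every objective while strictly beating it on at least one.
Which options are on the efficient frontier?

P1: not dominated (best 0-60).
P2: not dominated.
P3: not dominated.
P4: dominated by P2 (cargo 27≥11, price 38≤61, 0-60 5.4≤10.8, fuel economy 52≥40).
P5: dominated by P2 (cargo 27≥19, price 38≤85, 0-60 5.4≤11.1, fuel economy 52≥43).
P6: not dominated (best price).
P7: not dominated (best cargo).
P8: not dominated.
P9: not dominated.
P10: not dominated.
P11: dominated by P1 (cargo 59≥39, price 84≤87, 0-60 4.7≤4.9, fuel economy 34≥31).
P12: not dominated (best fuel economy).

P1, P2, P3, P6, P7, P8, P9, P10, P12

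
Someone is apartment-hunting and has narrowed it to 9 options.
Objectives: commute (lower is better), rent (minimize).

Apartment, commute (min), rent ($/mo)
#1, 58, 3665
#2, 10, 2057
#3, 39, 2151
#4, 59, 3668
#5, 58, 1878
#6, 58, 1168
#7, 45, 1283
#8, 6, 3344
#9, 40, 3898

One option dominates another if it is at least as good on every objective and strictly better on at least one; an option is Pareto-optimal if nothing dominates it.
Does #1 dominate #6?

#1 vs #6: #1 is worse on rent (3665 vs 1168), so it does not dominate #6.

No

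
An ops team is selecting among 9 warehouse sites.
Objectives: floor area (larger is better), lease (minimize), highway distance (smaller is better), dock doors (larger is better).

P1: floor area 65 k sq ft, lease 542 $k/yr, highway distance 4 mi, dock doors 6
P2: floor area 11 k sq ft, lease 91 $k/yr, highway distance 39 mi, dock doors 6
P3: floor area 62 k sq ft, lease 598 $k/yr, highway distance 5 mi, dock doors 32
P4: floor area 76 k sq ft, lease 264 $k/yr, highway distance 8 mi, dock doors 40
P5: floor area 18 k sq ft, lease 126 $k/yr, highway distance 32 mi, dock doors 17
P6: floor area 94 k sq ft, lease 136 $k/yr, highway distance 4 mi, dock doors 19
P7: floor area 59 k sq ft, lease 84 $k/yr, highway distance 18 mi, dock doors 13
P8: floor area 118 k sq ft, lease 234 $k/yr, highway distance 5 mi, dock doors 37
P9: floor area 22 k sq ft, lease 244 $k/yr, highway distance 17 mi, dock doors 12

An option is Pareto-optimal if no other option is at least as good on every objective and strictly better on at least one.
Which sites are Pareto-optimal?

P1: dominated by P6 (floor area 94≥65, lease 136≤542, highway distance 4≤4, dock doors 19≥6).
P2: dominated by P7 (floor area 59≥11, lease 84≤91, highway distance 18≤39, dock doors 13≥6).
P3: dominated by P8 (floor area 118≥62, lease 234≤598, highway distance 5≤5, dock doors 37≥32).
P4: not dominated (best dock doors).
P5: not dominated.
P6: not dominated.
P7: not dominated (best lease).
P8: not dominated (best floor area).
P9: dominated by P6 (floor area 94≥22, lease 136≤244, highway distance 4≤17, dock doors 19≥12).

P4, P5, P6, P7, P8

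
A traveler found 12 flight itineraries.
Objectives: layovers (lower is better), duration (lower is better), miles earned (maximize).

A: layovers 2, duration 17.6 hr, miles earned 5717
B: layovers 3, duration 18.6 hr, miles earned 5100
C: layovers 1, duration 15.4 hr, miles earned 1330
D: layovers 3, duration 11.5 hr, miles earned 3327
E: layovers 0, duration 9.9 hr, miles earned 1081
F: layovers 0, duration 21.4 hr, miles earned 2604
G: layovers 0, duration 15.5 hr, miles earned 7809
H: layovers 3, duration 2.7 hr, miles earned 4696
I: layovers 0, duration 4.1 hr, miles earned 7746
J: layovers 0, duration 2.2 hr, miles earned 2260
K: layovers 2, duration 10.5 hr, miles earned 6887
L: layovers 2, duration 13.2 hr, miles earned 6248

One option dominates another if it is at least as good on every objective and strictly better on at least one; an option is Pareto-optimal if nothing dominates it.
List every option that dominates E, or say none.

I, J

I: layovers 0≤0, duration 4.1≤9.9, miles earned 7746≥1081 — dominates E.
J: layovers 0≤0, duration 2.2≤9.9, miles earned 2260≥1081 — dominates E.
Others (A, B, C, D, F, G, H, K, L) are each worse than E on at least one objective.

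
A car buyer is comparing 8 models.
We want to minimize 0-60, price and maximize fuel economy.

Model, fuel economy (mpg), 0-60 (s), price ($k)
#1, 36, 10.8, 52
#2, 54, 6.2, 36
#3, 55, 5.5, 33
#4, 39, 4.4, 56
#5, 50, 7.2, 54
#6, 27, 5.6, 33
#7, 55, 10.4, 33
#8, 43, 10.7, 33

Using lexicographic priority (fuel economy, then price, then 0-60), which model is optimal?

#3

First maximize fuel economy: best is 55, kept {#3, #7}.
Then minimize price: best is 33, kept {#3, #7}.
Then minimize 0-60: best is 5.5, kept {#3}.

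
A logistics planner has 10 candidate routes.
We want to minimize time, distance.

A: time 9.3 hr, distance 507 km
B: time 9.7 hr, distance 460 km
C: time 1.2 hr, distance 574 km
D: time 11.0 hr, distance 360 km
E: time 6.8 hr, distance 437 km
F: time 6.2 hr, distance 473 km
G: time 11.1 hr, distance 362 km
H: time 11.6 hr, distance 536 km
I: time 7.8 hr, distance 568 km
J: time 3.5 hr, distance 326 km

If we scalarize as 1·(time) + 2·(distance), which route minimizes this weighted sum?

A: 1·9.3 + 2·507 = 1023.3
B: 1·9.7 + 2·460 = 929.7
C: 1·1.2 + 2·574 = 1149.2
D: 1·11.0 + 2·360 = 731.0
E: 1·6.8 + 2·437 = 880.8
F: 1·6.2 + 2·473 = 952.2
G: 1·11.1 + 2·362 = 735.1
H: 1·11.6 + 2·536 = 1083.6
I: 1·7.8 + 2·568 = 1143.8
J: 1·3.5 + 2·326 = 655.5
Lowest: J at 655.5.

J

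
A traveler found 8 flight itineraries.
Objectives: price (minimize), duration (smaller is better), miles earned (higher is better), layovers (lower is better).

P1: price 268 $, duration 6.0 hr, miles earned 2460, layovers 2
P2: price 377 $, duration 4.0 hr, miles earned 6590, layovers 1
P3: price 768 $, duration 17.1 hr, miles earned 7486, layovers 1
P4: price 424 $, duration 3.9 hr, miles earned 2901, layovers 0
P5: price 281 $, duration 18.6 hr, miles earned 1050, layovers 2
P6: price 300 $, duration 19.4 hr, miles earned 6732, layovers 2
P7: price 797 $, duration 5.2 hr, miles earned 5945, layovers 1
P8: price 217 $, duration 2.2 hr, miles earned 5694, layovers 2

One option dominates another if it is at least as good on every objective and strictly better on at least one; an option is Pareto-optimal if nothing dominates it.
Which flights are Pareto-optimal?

P2, P3, P4, P6, P8

P1: dominated by P8 (price 217≤268, duration 2.2≤6.0, miles earned 5694≥2460, layovers 2≤2).
P2: not dominated.
P3: not dominated (best miles earned).
P4: not dominated (best layovers).
P5: dominated by P1 (price 268≤281, duration 6.0≤18.6, miles earned 2460≥1050, layovers 2≤2).
P6: not dominated.
P7: dominated by P2 (price 377≤797, duration 4.0≤5.2, miles earned 6590≥5945, layovers 1≤1).
P8: not dominated (best price).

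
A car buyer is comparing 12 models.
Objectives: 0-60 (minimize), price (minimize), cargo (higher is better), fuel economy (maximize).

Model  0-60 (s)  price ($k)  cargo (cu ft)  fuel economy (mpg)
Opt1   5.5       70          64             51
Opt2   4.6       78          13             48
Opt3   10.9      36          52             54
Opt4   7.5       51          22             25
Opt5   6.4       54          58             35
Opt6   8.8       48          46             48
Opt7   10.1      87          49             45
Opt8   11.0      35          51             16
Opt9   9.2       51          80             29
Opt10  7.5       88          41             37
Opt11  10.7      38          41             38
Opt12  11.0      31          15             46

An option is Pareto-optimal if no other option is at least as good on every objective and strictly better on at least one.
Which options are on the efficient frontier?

Opt1, Opt2, Opt3, Opt4, Opt5, Opt6, Opt8, Opt9, Opt11, Opt12

Opt1: not dominated.
Opt2: not dominated (best 0-60).
Opt3: not dominated (best fuel economy).
Opt4: not dominated.
Opt5: not dominated.
Opt6: not dominated.
Opt7: dominated by Opt1 (0-60 5.5≤10.1, price 70≤87, cargo 64≥49, fuel economy 51≥45).
Opt8: not dominated.
Opt9: not dominated (best cargo).
Opt10: dominated by Opt1 (0-60 5.5≤7.5, price 70≤88, cargo 64≥41, fuel economy 51≥37).
Opt11: not dominated.
Opt12: not dominated (best price).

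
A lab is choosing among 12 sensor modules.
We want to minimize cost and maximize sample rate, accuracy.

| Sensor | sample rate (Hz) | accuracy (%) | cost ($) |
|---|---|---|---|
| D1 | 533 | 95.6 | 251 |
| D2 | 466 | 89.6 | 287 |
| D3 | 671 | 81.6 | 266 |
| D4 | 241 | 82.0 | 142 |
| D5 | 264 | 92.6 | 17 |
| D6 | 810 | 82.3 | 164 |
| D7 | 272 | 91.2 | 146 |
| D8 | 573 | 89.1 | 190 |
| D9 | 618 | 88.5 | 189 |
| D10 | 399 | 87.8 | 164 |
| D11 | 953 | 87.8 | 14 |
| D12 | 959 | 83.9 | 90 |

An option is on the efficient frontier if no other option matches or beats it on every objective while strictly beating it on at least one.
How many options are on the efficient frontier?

D1: not dominated (best accuracy).
D2: dominated by D1 (sample rate 533≥466, accuracy 95.6≥89.6, cost 251≤287).
D3: dominated by D6 (sample rate 810≥671, accuracy 82.3≥81.6, cost 164≤266).
D4: dominated by D5 (sample rate 264≥241, accuracy 92.6≥82.0, cost 17≤142).
D5: not dominated.
D6: dominated by D11 (sample rate 953≥810, accuracy 87.8≥82.3, cost 14≤164).
D7: not dominated.
D8: not dominated.
D9: not dominated.
D10: dominated by D11 (sample rate 953≥399, accuracy 87.8≥87.8, cost 14≤164).
D11: not dominated (best cost).
D12: not dominated (best sample rate).
Pareto-optimal: D1, D5, D7, D8, D9, D11, D12 → 7.

7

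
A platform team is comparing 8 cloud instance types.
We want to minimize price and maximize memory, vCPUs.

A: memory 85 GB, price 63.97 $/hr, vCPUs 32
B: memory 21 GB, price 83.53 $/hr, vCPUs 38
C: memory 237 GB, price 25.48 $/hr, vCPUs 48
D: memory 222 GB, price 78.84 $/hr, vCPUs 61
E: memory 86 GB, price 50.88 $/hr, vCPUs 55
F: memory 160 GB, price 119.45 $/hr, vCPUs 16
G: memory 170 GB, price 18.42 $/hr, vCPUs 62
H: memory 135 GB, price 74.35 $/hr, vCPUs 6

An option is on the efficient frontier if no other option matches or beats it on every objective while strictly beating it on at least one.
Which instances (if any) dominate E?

G

G: memory 170≥86, price 18.42≤50.88, vCPUs 62≥55 — dominates E.
Others (A, B, C, D, F, H) are each worse than E on at least one objective.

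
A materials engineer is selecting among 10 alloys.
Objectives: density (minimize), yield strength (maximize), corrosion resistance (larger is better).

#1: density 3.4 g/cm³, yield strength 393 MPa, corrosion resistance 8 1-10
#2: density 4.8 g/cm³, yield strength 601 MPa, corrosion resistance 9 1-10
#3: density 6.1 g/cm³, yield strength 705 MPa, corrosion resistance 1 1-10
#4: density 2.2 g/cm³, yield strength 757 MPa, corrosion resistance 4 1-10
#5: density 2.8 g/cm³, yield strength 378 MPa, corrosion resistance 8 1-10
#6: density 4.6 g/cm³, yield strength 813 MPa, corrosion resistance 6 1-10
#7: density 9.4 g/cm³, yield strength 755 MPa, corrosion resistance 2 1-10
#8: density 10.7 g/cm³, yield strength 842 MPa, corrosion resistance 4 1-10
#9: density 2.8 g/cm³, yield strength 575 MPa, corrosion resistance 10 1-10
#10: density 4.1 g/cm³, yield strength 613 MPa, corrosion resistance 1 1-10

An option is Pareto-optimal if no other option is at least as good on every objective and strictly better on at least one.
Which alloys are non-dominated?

#1: dominated by #9 (density 2.8≤3.4, yield strength 575≥393, corrosion resistance 10≥8).
#2: not dominated.
#3: dominated by #4 (density 2.2≤6.1, yield strength 757≥705, corrosion resistance 4≥1).
#4: not dominated (best density).
#5: dominated by #9 (density 2.8≤2.8, yield strength 575≥378, corrosion resistance 10≥8).
#6: not dominated.
#7: dominated by #4 (density 2.2≤9.4, yield strength 757≥755, corrosion resistance 4≥2).
#8: not dominated (best yield strength).
#9: not dominated (best corrosion resistance).
#10: dominated by #4 (density 2.2≤4.1, yield strength 757≥613, corrosion resistance 4≥1).

#2, #4, #6, #8, #9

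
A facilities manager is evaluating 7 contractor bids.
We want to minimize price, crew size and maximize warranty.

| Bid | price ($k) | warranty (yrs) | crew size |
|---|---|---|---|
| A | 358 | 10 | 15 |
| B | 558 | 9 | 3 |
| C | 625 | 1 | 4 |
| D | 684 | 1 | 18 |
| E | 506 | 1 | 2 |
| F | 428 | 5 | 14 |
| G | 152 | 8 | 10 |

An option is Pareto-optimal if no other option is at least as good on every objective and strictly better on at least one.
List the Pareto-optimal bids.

A: not dominated (best warranty).
B: not dominated.
C: dominated by B (price 558≤625, warranty 9≥1, crew size 3≤4).
D: dominated by A (price 358≤684, warranty 10≥1, crew size 15≤18).
E: not dominated (best crew size).
F: dominated by G (price 152≤428, warranty 8≥5, crew size 10≤14).
G: not dominated (best price).

A, B, E, G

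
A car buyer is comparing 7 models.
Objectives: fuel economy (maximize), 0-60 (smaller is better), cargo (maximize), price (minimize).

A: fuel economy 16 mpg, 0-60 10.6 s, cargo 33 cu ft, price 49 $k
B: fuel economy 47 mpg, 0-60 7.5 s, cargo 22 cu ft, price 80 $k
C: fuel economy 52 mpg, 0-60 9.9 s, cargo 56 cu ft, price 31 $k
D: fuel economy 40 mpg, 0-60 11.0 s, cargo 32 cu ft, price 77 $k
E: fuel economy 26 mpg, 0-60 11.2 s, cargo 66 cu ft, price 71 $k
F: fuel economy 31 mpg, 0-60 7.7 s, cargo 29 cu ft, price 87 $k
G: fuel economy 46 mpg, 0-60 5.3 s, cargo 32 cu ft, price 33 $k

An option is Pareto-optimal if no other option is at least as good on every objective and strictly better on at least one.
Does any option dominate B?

No

A: worse on fuel economy (16 vs 47).
C: worse on 0-60 (9.9 vs 7.5).
D: worse on fuel economy (40 vs 47).
E: worse on fuel economy (26 vs 47).
F: worse on fuel economy (31 vs 47).
G: worse on fuel economy (46 vs 47).
No option is at least as good as B on every objective and strictly better on one.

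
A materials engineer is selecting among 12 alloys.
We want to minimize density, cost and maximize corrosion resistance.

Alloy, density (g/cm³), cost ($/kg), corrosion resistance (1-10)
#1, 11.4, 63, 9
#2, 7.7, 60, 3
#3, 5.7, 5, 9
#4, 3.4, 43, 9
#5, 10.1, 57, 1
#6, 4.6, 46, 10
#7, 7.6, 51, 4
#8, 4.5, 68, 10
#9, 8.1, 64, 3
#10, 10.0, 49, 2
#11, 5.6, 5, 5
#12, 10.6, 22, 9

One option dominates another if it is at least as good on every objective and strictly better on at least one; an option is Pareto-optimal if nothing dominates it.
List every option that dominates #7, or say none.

#3, #4, #6, #11

#3: density 5.7≤7.6, cost 5≤51, corrosion resistance 9≥4 — dominates #7.
#4: density 3.4≤7.6, cost 43≤51, corrosion resistance 9≥4 — dominates #7.
#6: density 4.6≤7.6, cost 46≤51, corrosion resistance 10≥4 — dominates #7.
#11: density 5.6≤7.6, cost 5≤51, corrosion resistance 5≥4 — dominates #7.
Others (#1, #2, #5, #8, #9, #10, #12) are each worse than #7 on at least one objective.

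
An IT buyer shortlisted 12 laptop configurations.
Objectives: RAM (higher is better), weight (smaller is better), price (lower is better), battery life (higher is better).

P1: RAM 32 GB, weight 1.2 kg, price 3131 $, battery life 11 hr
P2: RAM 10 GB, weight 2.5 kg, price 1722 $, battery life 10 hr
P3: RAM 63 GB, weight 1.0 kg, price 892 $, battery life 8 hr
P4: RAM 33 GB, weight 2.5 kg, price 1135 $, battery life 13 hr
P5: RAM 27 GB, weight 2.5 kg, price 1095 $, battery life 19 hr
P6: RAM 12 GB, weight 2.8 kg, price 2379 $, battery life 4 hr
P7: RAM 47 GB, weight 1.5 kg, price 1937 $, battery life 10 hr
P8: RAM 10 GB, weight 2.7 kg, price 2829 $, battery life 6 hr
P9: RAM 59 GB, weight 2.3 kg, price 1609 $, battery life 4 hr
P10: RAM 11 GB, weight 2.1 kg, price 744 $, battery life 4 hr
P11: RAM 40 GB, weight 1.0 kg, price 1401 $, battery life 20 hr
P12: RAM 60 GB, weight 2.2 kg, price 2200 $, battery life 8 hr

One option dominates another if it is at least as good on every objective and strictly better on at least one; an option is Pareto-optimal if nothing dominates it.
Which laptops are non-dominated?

P1: dominated by P11 (RAM 40≥32, weight 1.0≤1.2, price 1401≤3131, battery life 20≥11).
P2: dominated by P4 (RAM 33≥10, weight 2.5≤2.5, price 1135≤1722, battery life 13≥10).
P3: not dominated (best RAM).
P4: not dominated.
P5: not dominated.
P6: dominated by P3 (RAM 63≥12, weight 1.0≤2.8, price 892≤2379, battery life 8≥4).
P7: not dominated.
P8: dominated by P2 (RAM 10≥10, weight 2.5≤2.7, price 1722≤2829, battery life 10≥6).
P9: dominated by P3 (RAM 63≥59, weight 1.0≤2.3, price 892≤1609, battery life 8≥4).
P10: not dominated (best price).
P11: not dominated (best battery life).
P12: dominated by P3 (RAM 63≥60, weight 1.0≤2.2, price 892≤2200, battery life 8≥8).

P3, P4, P5, P7, P10, P11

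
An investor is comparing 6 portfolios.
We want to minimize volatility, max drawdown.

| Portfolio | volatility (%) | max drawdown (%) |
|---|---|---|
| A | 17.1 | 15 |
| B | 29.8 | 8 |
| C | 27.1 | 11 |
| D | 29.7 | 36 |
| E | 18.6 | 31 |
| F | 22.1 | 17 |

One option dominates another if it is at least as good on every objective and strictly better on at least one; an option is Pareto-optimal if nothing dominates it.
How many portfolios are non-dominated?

3

A: not dominated (best volatility).
B: not dominated (best max drawdown).
C: not dominated.
D: dominated by A (volatility 17.1≤29.7, max drawdown 15≤36).
E: dominated by A (volatility 17.1≤18.6, max drawdown 15≤31).
F: dominated by A (volatility 17.1≤22.1, max drawdown 15≤17).
Pareto-optimal: A, B, C → 3.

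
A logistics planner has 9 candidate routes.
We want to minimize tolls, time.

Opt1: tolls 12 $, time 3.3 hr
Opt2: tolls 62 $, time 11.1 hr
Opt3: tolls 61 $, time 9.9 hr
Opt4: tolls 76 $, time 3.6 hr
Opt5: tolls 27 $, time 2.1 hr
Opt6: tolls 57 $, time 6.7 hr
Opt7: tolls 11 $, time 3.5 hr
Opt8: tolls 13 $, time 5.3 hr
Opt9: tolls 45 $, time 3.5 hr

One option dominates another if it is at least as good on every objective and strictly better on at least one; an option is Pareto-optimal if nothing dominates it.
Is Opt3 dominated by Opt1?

Yes

Opt1 vs Opt3: tolls 12≤61, time 3.3≤9.9 — Opt1 is at least as good on every objective with at least one strict improvement.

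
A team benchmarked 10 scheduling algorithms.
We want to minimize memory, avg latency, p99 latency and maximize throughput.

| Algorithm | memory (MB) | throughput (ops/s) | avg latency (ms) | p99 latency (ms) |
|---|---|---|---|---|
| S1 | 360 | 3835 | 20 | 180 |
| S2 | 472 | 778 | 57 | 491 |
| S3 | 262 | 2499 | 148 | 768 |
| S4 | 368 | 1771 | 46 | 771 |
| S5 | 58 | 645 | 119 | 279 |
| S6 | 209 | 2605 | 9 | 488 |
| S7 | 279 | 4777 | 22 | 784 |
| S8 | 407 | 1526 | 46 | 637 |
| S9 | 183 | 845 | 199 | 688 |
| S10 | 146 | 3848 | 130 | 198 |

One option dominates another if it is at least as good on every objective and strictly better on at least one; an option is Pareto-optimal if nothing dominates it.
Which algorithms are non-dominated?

S1: not dominated (best p99 latency).
S2: dominated by S1 (memory 360≤472, throughput 3835≥778, avg latency 20≤57, p99 latency 180≤491).
S3: dominated by S6 (memory 209≤262, throughput 2605≥2499, avg latency 9≤148, p99 latency 488≤768).
S4: dominated by S1 (memory 360≤368, throughput 3835≥1771, avg latency 20≤46, p99 latency 180≤771).
S5: not dominated (best memory).
S6: not dominated (best avg latency).
S7: not dominated (best throughput).
S8: dominated by S1 (memory 360≤407, throughput 3835≥1526, avg latency 20≤46, p99 latency 180≤637).
S9: dominated by S10 (memory 146≤183, throughput 3848≥845, avg latency 130≤199, p99 latency 198≤688).
S10: not dominated.

S1, S5, S6, S7, S10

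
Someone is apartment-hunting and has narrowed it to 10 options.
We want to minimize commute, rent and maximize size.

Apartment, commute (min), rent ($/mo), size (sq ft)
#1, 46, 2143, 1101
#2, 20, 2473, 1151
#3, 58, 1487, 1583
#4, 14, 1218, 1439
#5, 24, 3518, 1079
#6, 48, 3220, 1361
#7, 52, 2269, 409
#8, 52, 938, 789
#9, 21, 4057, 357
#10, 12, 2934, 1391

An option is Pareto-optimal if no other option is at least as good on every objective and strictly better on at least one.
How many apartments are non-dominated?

#1: dominated by #4 (commute 14≤46, rent 1218≤2143, size 1439≥1101).
#2: dominated by #4 (commute 14≤20, rent 1218≤2473, size 1439≥1151).
#3: not dominated (best size).
#4: not dominated.
#5: dominated by #2 (commute 20≤24, rent 2473≤3518, size 1151≥1079).
#6: dominated by #4 (commute 14≤48, rent 1218≤3220, size 1439≥1361).
#7: dominated by #1 (commute 46≤52, rent 2143≤2269, size 1101≥409).
#8: not dominated (best rent).
#9: dominated by #2 (commute 20≤21, rent 2473≤4057, size 1151≥357).
#10: not dominated (best commute).
Pareto-optimal: #3, #4, #8, #10 → 4.

4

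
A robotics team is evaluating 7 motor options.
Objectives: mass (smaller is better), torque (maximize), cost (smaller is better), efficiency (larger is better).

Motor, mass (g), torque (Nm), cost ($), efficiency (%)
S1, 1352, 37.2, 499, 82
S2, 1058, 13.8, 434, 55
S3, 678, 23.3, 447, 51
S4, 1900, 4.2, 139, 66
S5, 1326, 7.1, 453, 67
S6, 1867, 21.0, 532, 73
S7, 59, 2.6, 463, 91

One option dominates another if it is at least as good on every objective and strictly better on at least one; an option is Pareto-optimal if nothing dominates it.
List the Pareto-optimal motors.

S1, S2, S3, S4, S5, S7

S1: not dominated (best torque).
S2: not dominated.
S3: not dominated.
S4: not dominated (best cost).
S5: not dominated.
S6: dominated by S1 (mass 1352≤1867, torque 37.2≥21.0, cost 499≤532, efficiency 82≥73).
S7: not dominated (best mass).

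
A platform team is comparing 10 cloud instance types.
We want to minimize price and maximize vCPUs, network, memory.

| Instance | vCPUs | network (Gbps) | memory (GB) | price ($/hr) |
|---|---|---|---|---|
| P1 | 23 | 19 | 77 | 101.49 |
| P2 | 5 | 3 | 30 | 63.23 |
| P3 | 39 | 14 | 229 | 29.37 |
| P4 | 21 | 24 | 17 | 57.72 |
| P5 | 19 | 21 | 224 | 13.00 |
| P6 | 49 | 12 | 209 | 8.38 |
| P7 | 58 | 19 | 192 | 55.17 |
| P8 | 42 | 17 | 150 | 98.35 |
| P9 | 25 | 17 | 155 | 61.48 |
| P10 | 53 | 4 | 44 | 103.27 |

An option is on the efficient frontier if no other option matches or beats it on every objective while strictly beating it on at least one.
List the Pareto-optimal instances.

P1: dominated by P7 (vCPUs 58≥23, network 19≥19, memory 192≥77, price 55.17≤101.49).
P2: dominated by P3 (vCPUs 39≥5, network 14≥3, memory 229≥30, price 29.37≤63.23).
P3: not dominated (best memory).
P4: not dominated (best network).
P5: not dominated.
P6: not dominated (best price).
P7: not dominated (best vCPUs).
P8: dominated by P7 (vCPUs 58≥42, network 19≥17, memory 192≥150, price 55.17≤98.35).
P9: dominated by P7 (vCPUs 58≥25, network 19≥17, memory 192≥155, price 55.17≤61.48).
P10: dominated by P7 (vCPUs 58≥53, network 19≥4, memory 192≥44, price 55.17≤103.27).

P3, P4, P5, P6, P7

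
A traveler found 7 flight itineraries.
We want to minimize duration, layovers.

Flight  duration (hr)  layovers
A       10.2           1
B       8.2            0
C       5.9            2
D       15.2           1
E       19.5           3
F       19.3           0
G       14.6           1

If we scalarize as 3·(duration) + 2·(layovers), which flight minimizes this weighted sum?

A: 3·10.2 + 2·1 = 32.6
B: 3·8.2 + 2·0 = 24.6
C: 3·5.9 + 2·2 = 21.7
D: 3·15.2 + 2·1 = 47.6
E: 3·19.5 + 2·3 = 64.5
F: 3·19.3 + 2·0 = 57.9
G: 3·14.6 + 2·1 = 45.8
Lowest: C at 21.7.

C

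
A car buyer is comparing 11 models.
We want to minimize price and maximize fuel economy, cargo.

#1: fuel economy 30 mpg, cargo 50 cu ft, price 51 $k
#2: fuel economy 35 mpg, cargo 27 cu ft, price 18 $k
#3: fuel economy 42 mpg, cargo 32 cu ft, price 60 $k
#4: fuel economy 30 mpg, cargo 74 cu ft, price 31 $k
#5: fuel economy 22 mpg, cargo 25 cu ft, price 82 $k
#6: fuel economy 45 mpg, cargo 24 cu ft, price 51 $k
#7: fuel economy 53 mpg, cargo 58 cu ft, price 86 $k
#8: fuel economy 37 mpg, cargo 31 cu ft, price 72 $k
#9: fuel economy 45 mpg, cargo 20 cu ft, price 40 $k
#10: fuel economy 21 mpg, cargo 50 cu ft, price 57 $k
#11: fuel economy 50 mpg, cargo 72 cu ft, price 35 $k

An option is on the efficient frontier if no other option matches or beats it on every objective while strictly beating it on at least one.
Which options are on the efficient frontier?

#2, #4, #7, #11

#1: dominated by #4 (fuel economy 30≥30, cargo 74≥50, price 31≤51).
#2: not dominated (best price).
#3: dominated by #11 (fuel economy 50≥42, cargo 72≥32, price 35≤60).
#4: not dominated (best cargo).
#5: dominated by #1 (fuel economy 30≥22, cargo 50≥25, price 51≤82).
#6: dominated by #11 (fuel economy 50≥45, cargo 72≥24, price 35≤51).
#7: not dominated (best fuel economy).
#8: dominated by #3 (fuel economy 42≥37, cargo 32≥31, price 60≤72).
#9: dominated by #11 (fuel economy 50≥45, cargo 72≥20, price 35≤40).
#10: dominated by #1 (fuel economy 30≥21, cargo 50≥50, price 51≤57).
#11: not dominated.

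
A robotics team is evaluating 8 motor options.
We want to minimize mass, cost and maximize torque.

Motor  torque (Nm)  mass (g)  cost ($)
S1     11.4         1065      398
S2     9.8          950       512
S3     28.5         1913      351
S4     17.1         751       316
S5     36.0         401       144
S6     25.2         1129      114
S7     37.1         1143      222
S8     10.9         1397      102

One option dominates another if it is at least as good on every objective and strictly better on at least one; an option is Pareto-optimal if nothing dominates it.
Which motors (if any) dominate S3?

S5: torque 36.0≥28.5, mass 401≤1913, cost 144≤351 — dominates S3.
S7: torque 37.1≥28.5, mass 1143≤1913, cost 222≤351 — dominates S3.
Others (S1, S2, S4, S6, S8) are each worse than S3 on at least one objective.

S5, S7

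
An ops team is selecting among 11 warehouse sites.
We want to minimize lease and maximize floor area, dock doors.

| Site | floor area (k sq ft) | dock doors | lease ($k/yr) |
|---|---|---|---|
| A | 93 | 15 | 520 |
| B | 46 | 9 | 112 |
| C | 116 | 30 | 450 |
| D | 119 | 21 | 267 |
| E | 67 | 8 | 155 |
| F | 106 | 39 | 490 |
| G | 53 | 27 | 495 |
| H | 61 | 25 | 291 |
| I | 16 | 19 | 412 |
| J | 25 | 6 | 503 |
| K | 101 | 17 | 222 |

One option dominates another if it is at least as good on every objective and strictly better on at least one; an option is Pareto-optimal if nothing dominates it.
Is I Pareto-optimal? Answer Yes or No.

No

D vs I: floor area 119≥16, dock doors 21≥19, lease 267≤412 — D is at least as good on every objective and strictly better on at least one, so D dominates I.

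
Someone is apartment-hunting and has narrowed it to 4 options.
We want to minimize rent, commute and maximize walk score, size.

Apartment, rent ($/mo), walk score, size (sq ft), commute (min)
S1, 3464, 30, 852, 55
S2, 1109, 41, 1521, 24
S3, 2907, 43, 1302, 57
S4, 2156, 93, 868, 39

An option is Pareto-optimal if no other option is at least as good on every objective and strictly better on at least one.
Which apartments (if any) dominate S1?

S2: rent 1109≤3464, walk score 41≥30, size 1521≥852, commute 24≤55 — dominates S1.
S4: rent 2156≤3464, walk score 93≥30, size 868≥852, commute 39≤55 — dominates S1.
Others (S3) are each worse than S1 on at least one objective.

S2, S4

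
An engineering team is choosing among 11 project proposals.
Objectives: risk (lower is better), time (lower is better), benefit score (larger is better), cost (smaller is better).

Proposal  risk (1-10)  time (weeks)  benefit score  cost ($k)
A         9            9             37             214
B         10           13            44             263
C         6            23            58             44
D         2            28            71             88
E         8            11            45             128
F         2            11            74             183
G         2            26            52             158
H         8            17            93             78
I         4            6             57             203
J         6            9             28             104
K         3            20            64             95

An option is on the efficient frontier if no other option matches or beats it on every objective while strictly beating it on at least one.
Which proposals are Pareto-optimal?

A: dominated by I (risk 4≤9, time 6≤9, benefit score 57≥37, cost 203≤214).
B: dominated by E (risk 8≤10, time 11≤13, benefit score 45≥44, cost 128≤263).
C: not dominated (best cost).
D: not dominated.
E: not dominated.
F: not dominated.
G: not dominated.
H: not dominated (best benefit score).
I: not dominated (best time).
J: not dominated.
K: not dominated.

C, D, E, F, G, H, I, J, K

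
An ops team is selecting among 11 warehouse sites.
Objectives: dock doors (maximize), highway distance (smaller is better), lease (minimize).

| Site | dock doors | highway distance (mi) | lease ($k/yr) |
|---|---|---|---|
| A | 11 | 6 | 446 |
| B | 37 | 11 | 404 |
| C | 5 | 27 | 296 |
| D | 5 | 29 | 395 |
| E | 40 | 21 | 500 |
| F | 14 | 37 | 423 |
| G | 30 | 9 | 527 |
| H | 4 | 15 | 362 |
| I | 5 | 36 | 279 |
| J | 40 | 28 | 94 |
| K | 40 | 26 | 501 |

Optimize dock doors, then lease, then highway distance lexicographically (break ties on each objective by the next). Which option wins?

First maximize dock doors: best is 40, kept {E, J, K}.
Then minimize lease: best is 94, kept {J}.

J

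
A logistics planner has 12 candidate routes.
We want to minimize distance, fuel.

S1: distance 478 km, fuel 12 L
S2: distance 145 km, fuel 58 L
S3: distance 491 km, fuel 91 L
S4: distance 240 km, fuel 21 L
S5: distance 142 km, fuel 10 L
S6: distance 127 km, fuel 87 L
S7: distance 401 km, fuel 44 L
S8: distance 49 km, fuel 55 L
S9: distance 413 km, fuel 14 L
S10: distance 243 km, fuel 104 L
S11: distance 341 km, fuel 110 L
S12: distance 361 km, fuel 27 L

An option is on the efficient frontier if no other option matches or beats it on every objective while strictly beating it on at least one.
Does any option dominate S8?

S1: worse on distance (478 vs 49).
S2: worse on distance (145 vs 49).
S3: worse on distance (491 vs 49).
S4: worse on distance (240 vs 49).
S5: worse on distance (142 vs 49).
S6: worse on distance (127 vs 49).
S7: worse on distance (401 vs 49).
S9: worse on distance (413 vs 49).
S10: worse on distance (243 vs 49).
S11: worse on distance (341 vs 49).
S12: worse on distance (361 vs 49).
No option is at least as good as S8 on every objective and strictly better on one.

No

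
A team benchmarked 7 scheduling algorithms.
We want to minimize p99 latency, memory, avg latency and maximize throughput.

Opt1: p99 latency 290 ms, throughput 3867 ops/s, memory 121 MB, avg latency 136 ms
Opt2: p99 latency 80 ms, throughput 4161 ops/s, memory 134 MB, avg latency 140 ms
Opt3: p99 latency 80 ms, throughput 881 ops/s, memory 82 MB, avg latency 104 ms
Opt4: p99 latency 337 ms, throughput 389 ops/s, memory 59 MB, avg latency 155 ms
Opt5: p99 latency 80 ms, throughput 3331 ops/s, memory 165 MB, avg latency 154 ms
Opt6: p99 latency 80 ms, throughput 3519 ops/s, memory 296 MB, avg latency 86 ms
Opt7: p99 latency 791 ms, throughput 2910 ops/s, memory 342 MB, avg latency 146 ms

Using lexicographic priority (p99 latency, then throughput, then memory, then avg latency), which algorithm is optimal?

Opt2

First minimize p99 latency: best is 80, kept {Opt2, Opt3, Opt5, Opt6}.
Then maximize throughput: best is 4161, kept {Opt2}.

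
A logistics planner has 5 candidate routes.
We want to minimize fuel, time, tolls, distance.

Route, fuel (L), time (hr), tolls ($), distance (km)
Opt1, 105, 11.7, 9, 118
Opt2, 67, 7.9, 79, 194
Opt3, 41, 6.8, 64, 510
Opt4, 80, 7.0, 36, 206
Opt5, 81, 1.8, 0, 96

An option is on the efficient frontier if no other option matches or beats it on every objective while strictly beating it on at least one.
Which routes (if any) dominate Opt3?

none

Opt1: worse on fuel (105 vs 41).
Opt2: worse on fuel (67 vs 41).
Opt4: worse on fuel (80 vs 41).
Opt5: worse on fuel (81 vs 41).
No option dominates Opt3.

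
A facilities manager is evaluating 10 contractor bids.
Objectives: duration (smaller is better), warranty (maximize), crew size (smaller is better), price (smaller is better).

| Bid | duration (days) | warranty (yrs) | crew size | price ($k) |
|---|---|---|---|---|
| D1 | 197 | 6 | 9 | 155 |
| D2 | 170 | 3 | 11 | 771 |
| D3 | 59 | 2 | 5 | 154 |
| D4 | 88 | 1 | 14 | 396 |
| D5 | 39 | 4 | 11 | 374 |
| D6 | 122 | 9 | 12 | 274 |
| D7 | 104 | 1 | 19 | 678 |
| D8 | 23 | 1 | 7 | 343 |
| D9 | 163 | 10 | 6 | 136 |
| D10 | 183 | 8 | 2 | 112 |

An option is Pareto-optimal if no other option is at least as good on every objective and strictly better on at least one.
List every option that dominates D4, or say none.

D3, D5, D8

D3: duration 59≤88, warranty 2≥1, crew size 5≤14, price 154≤396 — dominates D4.
D5: duration 39≤88, warranty 4≥1, crew size 11≤14, price 374≤396 — dominates D4.
D8: duration 23≤88, warranty 1≥1, crew size 7≤14, price 343≤396 — dominates D4.
Others (D1, D2, D6, D7, D9, D10) are each worse than D4 on at least one objective.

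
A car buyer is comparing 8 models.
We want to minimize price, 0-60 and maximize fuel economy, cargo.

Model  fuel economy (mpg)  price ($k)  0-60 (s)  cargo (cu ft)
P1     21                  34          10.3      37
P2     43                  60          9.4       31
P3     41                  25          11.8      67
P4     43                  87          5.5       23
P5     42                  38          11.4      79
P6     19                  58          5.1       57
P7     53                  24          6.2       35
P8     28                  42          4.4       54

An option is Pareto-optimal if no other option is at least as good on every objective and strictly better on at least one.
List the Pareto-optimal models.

P1, P3, P4, P5, P6, P7, P8

P1: not dominated.
P2: dominated by P7 (fuel economy 53≥43, price 24≤60, 0-60 6.2≤9.4, cargo 35≥31).
P3: not dominated.
P4: not dominated.
P5: not dominated (best cargo).
P6: not dominated.
P7: not dominated (best fuel economy).
P8: not dominated (best 0-60).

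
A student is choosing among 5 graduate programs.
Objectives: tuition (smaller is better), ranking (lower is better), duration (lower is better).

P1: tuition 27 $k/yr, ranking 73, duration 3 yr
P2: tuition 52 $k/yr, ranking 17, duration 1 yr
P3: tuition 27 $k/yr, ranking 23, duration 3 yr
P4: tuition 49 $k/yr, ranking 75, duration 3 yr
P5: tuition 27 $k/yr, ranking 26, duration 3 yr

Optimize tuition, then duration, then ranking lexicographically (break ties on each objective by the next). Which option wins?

P3

First minimize tuition: best is 27, kept {P1, P3, P5}.
Then minimize duration: best is 3, kept {P1, P3, P5}.
Then minimize ranking: best is 23, kept {P3}.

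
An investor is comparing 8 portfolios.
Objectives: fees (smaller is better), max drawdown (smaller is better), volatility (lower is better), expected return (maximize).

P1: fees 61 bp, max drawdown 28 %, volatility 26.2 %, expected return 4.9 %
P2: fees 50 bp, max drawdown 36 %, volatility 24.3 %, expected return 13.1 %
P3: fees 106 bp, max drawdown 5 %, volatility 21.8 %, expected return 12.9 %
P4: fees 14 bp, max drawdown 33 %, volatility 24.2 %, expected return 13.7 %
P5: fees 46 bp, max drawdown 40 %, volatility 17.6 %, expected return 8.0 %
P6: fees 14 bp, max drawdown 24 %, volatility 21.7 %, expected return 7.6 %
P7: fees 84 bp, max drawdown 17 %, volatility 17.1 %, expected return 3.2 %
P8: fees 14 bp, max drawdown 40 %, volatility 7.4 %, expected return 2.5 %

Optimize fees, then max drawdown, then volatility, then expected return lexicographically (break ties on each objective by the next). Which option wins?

P6

First minimize fees: best is 14, kept {P4, P6, P8}.
Then minimize max drawdown: best is 24, kept {P6}.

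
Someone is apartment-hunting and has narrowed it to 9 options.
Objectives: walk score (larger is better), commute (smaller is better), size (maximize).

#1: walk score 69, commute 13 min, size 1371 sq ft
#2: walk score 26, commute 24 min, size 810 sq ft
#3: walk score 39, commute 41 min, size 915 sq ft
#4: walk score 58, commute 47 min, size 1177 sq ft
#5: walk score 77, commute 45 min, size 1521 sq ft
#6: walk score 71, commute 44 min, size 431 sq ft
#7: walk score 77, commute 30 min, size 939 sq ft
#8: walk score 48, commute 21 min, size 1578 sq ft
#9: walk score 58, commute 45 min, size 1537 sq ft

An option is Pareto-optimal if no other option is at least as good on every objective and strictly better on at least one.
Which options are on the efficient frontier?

#1: not dominated (best commute).
#2: dominated by #1 (walk score 69≥26, commute 13≤24, size 1371≥810).
#3: dominated by #1 (walk score 69≥39, commute 13≤41, size 1371≥915).
#4: dominated by #1 (walk score 69≥58, commute 13≤47, size 1371≥1177).
#5: not dominated.
#6: dominated by #7 (walk score 77≥71, commute 30≤44, size 939≥431).
#7: not dominated.
#8: not dominated (best size).
#9: not dominated.

#1, #5, #7, #8, #9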